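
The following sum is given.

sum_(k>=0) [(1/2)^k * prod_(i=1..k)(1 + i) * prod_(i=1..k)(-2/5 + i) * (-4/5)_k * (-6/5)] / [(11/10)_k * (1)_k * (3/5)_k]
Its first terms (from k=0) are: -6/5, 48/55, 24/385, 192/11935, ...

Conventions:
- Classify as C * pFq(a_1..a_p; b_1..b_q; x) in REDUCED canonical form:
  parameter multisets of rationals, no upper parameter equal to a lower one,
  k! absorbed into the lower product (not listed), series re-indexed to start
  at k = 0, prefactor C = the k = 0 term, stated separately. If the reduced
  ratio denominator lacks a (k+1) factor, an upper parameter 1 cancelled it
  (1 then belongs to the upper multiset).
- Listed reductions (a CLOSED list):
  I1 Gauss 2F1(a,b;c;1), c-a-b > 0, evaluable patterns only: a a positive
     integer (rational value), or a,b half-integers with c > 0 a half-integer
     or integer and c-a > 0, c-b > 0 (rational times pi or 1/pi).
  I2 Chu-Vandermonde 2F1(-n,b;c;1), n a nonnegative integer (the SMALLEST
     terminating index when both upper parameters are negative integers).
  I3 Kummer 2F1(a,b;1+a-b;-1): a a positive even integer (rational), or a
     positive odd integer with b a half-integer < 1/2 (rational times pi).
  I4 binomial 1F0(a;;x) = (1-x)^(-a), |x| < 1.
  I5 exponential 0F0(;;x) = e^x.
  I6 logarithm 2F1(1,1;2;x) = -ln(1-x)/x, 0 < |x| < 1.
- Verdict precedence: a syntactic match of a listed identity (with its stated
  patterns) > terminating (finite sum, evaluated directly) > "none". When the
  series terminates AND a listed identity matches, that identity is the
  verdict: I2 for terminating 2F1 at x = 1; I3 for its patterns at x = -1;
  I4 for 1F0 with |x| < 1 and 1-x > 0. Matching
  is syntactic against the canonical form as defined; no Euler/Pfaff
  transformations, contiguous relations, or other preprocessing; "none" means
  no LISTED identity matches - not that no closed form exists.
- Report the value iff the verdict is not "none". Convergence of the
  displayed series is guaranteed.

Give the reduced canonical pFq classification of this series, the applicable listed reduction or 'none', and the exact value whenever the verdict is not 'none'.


Reduced: x = 1/2, 2F1, upper = {-4/5, 2}, lower = {11/10}, C = -6/5. Verdict: none here - no I1-I6 shape fits x = 1/2 with lower {11/10}.

Key observation: t_0 being -6/5, (1)_k (C = -6/5) is k! itself.
Step ratio: r(k) = (1/2) * (k-4/5) (k+2) / [(k+11/10) (k+1)] - rational in k. x = (1/2); t_0 = -6/5; negate the roots.


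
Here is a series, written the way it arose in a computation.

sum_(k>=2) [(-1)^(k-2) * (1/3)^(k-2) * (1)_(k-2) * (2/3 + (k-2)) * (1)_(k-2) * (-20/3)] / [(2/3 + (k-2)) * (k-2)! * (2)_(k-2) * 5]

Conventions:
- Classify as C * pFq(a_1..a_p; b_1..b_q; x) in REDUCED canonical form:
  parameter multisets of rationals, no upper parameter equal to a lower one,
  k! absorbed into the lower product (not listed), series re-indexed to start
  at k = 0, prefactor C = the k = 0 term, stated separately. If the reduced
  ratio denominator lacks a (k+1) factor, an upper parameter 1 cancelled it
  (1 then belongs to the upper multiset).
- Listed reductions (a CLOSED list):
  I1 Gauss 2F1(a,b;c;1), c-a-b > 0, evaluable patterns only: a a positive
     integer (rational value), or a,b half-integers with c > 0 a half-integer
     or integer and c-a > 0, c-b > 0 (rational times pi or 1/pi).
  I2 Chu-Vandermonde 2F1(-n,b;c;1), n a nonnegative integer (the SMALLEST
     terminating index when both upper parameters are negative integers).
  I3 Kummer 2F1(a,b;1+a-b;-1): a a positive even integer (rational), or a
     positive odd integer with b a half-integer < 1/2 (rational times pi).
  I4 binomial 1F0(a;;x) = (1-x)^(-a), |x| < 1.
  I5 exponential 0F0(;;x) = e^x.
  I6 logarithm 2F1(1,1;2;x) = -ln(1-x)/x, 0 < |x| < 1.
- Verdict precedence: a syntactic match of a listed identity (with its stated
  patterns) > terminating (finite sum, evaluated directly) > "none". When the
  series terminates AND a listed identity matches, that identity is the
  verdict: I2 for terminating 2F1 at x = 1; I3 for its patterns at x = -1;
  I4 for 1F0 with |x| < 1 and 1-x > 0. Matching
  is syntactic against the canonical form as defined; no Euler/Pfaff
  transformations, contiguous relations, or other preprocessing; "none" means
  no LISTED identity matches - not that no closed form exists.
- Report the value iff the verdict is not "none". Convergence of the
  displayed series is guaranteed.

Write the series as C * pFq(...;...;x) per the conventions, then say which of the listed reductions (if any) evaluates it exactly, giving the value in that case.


Structural cue: from the first term -4/3: the constant factors (prefactor -4/3) combine into one prefactor.
Consecutive-term ratio: r(k) = (-1/3) * (k+1) (k+1) / [(k+2) (k+1)] - rational; roots negated = parameters, x = (-1/3), C = -4/3.

Reduced: x = -1/3, 2F1, upper = {1, 1}, lower = {2}, C = -4/3. Verdict: the logarithmic series (I6) applies (the logarithm: parameters (1,1;2), x = -1/3). Value: (-4) * ln(4/3).


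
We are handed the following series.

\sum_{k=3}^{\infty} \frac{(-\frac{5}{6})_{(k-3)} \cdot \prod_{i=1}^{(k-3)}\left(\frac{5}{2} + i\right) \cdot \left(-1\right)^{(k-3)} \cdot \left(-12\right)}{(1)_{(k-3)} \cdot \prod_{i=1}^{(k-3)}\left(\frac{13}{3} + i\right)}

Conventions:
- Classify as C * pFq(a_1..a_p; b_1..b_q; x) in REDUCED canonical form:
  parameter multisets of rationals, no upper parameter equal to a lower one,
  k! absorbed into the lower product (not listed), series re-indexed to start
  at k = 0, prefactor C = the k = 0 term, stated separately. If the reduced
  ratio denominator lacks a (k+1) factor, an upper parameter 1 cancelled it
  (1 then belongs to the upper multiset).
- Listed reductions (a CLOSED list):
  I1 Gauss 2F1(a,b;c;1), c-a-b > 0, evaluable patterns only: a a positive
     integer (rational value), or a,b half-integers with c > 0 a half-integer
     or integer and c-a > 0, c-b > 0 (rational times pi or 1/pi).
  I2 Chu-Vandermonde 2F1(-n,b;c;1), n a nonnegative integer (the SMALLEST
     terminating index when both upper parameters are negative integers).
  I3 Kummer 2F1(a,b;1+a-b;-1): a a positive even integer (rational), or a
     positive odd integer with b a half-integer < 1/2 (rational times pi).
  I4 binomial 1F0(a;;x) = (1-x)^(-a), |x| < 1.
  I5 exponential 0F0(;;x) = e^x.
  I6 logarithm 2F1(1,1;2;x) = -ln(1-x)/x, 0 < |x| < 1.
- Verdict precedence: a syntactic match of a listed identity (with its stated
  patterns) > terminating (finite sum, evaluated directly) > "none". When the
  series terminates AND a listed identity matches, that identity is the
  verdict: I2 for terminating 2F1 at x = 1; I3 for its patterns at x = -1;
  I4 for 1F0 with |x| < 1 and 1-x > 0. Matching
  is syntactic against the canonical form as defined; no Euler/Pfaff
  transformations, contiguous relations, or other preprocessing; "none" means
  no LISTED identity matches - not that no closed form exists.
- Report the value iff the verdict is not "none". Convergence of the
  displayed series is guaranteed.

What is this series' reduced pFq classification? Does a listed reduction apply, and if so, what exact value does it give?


This is -12 * 2F1(-\frac{5}{6}, \frac{7}{2}; \frac{16}{3}; -1) in reduced canonical form. Verdict: none. No listed pattern accepts 2F1(-\frac{5}{6}, \frac{7}{2}; \frac{16}{3}; -1).

Structural cue: t_0 = -12 here, and (1)_k (C = -12) is k! itself.
Term ratio: r(k) = -1 * (k-\frac{5}{6}) (k+\frac{7}{2}) / [(k+\frac{16}{3}) (k+1)] - rational; roots negated = parameters, x = -1, C = -12.


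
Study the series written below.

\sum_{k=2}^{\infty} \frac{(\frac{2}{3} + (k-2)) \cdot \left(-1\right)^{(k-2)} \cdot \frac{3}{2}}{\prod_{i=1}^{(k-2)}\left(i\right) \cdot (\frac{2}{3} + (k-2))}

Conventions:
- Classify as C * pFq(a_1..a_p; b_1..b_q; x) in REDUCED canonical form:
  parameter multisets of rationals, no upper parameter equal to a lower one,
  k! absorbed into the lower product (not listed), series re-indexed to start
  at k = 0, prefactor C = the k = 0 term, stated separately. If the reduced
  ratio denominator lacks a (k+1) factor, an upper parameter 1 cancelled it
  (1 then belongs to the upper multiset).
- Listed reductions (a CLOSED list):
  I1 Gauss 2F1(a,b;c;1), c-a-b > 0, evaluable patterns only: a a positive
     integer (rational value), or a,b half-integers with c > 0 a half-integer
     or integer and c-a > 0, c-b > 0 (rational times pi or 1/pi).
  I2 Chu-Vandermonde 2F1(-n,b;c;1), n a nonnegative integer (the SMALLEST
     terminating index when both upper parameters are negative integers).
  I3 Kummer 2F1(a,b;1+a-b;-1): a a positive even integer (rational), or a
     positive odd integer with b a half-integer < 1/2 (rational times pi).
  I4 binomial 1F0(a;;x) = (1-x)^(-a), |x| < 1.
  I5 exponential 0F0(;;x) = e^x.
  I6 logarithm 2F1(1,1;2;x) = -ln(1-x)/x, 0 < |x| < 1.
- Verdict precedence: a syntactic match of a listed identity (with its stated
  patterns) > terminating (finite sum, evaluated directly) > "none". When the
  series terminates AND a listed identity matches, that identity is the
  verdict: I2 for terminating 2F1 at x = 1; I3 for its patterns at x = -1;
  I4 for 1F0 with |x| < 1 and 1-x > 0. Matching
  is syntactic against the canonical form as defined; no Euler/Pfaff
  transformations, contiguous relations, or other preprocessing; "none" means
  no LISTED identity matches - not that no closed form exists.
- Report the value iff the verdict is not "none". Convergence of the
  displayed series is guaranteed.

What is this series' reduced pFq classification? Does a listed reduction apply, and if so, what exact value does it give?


Key observation: t_0 = \frac{3}{2} here, and the product of the first k integers (C = 3/2, x = -1) is k!.
Ratio: r(k) = -1 * 1 / [(k+1)] - rational in k. x = -1; t_0 = \frac{3}{2}; negate the roots.

x = -1 here; the reduced form reads 0F0, upper {-}, lower {-}, C = \frac{3}{2}. Verdict: exponential (I5) applies (the 0F0 exponential series at x = -1). Exact value: \frac{3}{2} \cdot e^{-1}.


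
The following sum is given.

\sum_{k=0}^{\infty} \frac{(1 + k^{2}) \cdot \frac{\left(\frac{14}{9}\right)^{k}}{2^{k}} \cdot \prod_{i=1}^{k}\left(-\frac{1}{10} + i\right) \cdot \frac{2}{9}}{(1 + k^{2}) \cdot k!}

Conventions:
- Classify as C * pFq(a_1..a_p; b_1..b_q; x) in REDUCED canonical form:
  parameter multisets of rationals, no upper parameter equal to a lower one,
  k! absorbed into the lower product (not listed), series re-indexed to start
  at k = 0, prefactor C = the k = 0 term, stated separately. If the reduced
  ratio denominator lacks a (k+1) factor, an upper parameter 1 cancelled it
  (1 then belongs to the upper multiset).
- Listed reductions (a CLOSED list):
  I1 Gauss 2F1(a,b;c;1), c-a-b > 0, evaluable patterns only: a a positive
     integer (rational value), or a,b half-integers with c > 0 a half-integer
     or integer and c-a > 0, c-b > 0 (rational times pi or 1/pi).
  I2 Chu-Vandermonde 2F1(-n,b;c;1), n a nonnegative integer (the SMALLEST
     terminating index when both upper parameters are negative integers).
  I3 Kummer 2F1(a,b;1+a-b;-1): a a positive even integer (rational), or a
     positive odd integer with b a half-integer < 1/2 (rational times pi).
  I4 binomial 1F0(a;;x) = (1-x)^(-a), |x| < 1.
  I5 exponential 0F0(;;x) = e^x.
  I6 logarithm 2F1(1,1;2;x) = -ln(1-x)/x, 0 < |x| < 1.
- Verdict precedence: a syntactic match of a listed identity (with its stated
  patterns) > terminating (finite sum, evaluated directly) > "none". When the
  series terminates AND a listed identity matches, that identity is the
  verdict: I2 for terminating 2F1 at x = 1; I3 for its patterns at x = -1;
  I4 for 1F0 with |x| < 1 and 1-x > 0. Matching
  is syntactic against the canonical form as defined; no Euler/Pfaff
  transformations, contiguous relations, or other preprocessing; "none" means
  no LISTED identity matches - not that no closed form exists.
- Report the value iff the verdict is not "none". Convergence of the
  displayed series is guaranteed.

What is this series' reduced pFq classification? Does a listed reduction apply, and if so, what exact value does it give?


x = \frac{7}{9} here; the reduced form reads 1F0, upper {\frac{9}{10}}, lower {-}, C = \frac{2}{9}. Verdict: the binomial series (I4) fires (the 1F0 binomial series: exponent -9/10, x = \frac{7}{9}). Its exact value is \frac{2}{9} \cdot \left(\frac{2}{9}\right)^{-\frac{9}{10}}.

Key step: t_0 = \frac{2}{9} here, and the running product (C = 2/9) telescopes to a rising factorial.
Step ratio: r(k) = \frac{7}{9} * (k+\frac{9}{10}) / [(k+1)] - rational in k. x = \frac{7}{9}; t_0 = \frac{2}{9}; negate the roots.


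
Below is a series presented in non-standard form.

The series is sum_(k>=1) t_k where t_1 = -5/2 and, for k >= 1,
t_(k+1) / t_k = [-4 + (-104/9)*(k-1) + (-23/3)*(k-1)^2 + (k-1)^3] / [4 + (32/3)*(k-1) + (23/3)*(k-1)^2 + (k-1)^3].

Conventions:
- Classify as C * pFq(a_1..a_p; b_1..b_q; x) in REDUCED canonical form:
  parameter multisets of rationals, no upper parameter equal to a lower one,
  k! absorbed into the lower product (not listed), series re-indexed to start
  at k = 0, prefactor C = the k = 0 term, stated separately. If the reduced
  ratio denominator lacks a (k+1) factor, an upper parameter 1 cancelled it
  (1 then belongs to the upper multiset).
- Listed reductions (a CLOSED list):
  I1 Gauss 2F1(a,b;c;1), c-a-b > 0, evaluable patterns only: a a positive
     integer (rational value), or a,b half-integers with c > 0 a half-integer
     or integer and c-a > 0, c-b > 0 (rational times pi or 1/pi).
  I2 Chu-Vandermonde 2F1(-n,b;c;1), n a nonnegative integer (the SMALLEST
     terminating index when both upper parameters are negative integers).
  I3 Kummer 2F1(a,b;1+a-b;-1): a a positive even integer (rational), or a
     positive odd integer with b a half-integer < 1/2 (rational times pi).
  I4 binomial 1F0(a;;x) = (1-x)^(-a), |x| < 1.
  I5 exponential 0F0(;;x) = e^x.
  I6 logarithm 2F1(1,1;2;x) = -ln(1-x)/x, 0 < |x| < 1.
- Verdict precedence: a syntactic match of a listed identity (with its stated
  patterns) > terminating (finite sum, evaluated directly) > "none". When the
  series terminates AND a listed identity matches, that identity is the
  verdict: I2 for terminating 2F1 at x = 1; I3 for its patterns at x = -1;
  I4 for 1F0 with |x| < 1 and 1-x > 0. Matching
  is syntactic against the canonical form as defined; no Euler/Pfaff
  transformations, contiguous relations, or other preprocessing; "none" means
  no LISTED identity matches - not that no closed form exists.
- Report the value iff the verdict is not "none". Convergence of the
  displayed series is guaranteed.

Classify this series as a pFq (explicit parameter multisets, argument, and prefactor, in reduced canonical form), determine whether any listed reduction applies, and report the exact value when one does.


Reduced: x = 1, 2F1, upper = {-9, 2/3}, lower = {6}, C = -5/2. Verdict at x = 1: Chu-Vandermonde (I2) matches (terminating 2F1 at x = 1 with n = 9, b = 2/3, c = 6). Its exact value is -185240500/145083393.

Key step: t_0 = -5/2 here, and cancel k + 2/3 from the displayed ratio first; then C = -5/2, x = 1.
Step ratio: r(k) = 1 * (k-9) (k+2/3) / [(k+6) (k+1)] - rational in k, leading ratio 1; with t_0 = -5/2, classification follows.


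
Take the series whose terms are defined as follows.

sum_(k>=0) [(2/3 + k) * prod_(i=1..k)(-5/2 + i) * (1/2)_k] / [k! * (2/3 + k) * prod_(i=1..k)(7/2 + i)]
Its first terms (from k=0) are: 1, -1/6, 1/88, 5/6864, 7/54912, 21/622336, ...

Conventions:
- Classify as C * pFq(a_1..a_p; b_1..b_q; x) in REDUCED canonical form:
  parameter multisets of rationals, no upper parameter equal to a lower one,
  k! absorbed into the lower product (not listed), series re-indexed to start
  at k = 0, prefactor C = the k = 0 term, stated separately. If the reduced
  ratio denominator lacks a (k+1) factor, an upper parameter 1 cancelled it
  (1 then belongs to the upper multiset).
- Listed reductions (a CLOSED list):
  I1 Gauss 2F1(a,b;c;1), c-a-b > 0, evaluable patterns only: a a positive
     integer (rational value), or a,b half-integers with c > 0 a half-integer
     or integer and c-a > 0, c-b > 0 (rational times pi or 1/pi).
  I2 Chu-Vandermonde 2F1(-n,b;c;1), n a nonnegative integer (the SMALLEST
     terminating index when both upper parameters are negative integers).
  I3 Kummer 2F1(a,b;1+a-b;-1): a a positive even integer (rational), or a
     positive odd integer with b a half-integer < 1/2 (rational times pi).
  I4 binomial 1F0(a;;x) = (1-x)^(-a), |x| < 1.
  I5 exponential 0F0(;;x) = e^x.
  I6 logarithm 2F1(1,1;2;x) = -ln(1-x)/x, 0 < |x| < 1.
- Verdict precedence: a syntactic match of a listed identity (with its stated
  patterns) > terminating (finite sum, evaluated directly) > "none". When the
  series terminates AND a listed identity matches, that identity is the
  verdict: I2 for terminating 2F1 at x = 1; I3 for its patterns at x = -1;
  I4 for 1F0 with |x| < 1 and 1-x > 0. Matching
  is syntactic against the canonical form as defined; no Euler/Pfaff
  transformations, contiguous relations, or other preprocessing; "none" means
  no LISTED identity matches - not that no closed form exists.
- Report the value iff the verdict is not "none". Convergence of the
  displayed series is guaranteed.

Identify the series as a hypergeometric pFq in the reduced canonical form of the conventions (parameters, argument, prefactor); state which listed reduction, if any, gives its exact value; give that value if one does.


Prefactor 1, argument 1: 2F1 with upper {-3/2, 1/2} over lower {9/2}. Verdict at x = 1: Gauss (I1, half-integer pattern) matches (x = 1; upper {-3/2, 1/2} half-integers, c = 9/2 in the evaluable pattern). Its exact value is (2205/8192) * pi.

Key observation: from the first term 1: the lower running product (prefactor 1) is a rising factorial.
Ratio: r(k) = 1 * (k-3/2) (k+1/2) / [(k+9/2) (k+1)] - rational in k. x = 1; t_0 = 1; negate the roots.


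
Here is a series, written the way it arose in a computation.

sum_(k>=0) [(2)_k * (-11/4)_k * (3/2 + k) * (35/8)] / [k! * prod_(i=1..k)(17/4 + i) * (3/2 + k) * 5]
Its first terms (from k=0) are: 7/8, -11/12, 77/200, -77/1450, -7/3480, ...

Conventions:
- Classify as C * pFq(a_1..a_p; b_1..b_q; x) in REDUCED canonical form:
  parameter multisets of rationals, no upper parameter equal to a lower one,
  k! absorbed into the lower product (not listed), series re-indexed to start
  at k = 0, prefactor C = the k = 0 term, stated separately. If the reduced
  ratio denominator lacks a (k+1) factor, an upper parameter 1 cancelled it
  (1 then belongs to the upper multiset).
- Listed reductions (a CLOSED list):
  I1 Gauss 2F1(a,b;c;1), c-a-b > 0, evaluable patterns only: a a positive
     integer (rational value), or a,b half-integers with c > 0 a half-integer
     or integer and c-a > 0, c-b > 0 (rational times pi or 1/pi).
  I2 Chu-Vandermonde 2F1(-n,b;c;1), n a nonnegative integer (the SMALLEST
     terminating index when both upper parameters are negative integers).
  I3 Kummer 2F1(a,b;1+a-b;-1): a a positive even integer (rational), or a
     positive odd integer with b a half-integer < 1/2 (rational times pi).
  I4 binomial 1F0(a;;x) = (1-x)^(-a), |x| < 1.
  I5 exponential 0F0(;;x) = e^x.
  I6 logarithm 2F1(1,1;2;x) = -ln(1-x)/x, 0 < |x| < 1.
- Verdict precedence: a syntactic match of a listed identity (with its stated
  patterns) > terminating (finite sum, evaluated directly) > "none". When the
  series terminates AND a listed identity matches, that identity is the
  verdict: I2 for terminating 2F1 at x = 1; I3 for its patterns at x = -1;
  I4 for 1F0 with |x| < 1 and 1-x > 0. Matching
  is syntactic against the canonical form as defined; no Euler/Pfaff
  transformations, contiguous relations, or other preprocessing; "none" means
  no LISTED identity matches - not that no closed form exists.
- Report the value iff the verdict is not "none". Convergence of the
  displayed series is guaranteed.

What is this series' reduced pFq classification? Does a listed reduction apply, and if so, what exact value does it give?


With C = 7/8: the canonical form is 2F1(-11/4, 2; 21/4; 1). Verdict: this is Gauss (I1, integer-parameter pattern) (x = 1: the Gamma ratio telescopes since c-a-b = 6 > 0 and a = 2 in Z>0). Value: 221/768.

Structural cue: with t_0 = 7/8, the lower running product (prefactor 7/8) is a rising factorial.
Adjacent-term ratio: r(k) = 1 * (k-11/4) (k+2) / [(k+21/4) (k+1)] - rational; roots negated = parameters, x = 1, C = 7/8.


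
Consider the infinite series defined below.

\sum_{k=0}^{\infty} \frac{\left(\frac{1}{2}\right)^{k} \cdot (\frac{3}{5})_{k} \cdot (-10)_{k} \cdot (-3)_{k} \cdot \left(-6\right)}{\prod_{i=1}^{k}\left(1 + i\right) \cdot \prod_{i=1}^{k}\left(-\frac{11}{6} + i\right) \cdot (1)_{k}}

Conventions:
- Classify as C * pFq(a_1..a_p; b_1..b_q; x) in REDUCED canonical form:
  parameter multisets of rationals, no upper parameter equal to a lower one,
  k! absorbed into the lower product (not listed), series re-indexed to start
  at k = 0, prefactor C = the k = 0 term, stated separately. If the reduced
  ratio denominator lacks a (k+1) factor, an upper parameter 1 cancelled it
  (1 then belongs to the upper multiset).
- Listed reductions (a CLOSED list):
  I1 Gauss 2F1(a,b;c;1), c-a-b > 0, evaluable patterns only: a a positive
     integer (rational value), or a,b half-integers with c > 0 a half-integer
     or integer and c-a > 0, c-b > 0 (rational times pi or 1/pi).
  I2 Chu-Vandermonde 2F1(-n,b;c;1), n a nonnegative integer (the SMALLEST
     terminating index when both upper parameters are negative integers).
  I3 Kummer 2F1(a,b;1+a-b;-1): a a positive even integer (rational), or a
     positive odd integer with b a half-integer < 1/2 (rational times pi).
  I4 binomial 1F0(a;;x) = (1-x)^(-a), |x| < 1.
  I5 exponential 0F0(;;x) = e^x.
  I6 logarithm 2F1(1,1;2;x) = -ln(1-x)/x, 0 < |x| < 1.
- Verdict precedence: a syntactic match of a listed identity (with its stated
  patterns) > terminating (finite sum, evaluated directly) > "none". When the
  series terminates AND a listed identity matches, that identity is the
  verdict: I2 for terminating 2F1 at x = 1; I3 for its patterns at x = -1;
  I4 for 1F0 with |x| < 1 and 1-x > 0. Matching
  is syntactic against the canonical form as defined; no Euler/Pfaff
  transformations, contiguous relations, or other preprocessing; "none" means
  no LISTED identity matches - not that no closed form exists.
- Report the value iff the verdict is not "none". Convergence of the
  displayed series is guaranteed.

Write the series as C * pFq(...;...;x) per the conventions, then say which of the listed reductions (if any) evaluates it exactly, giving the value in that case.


With C = -6: the canonical form is 3F2(-10, -3, \frac{3}{5}; -\frac{5}{6}, 2; \frac{1}{2}). Verdict: terminating - the sum ends at index 3 because -3 is a negative integer; exact evaluation follows. Its exact value is \frac{734604}{875}.

First insight: from the first term -6: the lower running product (prefactor -6) is a rising factorial.
Ratio: r(k) = \frac{1}{2} * (k-10) (k-3) (k+\frac{3}{5}) / [(k-\frac{5}{6}) (k+2) (k+1)] - poly over poly, x = \frac{1}{2} from leading terms; C = -6 at k = 0.


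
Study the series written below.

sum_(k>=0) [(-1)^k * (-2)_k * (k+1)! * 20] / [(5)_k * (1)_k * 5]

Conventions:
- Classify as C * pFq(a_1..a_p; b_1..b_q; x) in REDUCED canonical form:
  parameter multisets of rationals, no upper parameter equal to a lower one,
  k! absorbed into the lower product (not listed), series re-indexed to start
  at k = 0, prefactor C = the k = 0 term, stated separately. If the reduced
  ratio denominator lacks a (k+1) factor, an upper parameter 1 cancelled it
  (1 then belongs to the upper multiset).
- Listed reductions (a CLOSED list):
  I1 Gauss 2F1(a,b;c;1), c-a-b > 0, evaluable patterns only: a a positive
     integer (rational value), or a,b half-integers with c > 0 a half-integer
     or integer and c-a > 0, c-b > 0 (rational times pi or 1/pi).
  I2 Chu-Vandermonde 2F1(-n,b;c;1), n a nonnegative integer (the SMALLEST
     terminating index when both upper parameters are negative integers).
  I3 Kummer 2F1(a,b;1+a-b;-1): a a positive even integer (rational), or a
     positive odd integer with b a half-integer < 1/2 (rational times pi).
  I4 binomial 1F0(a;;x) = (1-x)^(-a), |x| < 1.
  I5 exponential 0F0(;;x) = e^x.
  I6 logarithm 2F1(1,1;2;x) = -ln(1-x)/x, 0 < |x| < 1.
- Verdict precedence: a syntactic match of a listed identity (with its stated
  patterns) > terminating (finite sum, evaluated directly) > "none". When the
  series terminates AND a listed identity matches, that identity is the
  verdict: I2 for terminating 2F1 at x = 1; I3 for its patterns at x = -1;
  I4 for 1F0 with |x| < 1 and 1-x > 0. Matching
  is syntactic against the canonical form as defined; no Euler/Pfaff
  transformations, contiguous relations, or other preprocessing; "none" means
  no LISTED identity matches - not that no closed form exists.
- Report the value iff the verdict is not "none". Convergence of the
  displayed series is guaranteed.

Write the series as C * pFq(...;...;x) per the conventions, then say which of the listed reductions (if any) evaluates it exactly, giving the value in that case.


Reduced: x = -1, 2F1, upper = {-2, 2}, lower = {5}, C = 4. Verdict: the Kummer evaluation I3 applies (x = -1; c = 5 equals 1+a-b for upper {-2, 2}: listed pattern). Value: 8.

Key observation: x = (-1) and (1)_k (prefactor 4) is k! itself.
Term ratio: r(k) = (-1) * (k-2) (k+2) / [(k+5) (k+1)] - rational in k, leading ratio (-1); with t_0 = 4, classification follows.


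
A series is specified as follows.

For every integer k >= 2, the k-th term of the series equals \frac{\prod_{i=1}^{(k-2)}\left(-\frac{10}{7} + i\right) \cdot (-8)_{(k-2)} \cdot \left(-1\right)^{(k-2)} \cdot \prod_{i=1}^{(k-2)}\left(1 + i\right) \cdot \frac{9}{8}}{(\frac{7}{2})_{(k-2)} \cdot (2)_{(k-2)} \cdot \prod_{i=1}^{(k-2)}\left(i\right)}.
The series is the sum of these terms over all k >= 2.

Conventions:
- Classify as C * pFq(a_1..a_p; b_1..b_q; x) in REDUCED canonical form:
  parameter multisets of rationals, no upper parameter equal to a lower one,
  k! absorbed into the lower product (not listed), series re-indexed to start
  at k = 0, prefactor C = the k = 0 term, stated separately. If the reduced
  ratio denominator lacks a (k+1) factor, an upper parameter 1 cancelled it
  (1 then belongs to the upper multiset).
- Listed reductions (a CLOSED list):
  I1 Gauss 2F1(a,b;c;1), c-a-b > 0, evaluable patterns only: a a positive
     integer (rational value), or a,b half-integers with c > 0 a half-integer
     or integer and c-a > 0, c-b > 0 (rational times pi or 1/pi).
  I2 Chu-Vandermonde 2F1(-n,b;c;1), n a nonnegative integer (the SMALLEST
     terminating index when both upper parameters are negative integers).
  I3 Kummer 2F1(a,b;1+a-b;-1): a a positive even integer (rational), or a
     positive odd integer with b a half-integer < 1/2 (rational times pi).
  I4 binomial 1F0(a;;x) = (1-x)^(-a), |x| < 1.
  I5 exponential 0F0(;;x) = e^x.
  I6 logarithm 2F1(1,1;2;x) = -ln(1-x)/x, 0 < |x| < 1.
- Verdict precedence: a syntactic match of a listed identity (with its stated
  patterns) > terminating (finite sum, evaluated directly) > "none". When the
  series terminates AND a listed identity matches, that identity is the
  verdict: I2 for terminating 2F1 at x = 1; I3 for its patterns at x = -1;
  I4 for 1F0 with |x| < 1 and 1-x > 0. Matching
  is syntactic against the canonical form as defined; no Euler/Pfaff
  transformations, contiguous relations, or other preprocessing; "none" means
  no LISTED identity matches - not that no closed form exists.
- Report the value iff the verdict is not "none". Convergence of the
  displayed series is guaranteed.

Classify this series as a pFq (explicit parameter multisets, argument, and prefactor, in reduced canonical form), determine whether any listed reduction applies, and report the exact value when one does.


Prefactor \frac{9}{8}, argument -1: 2F1 with upper {-8, -\frac{3}{7}} over lower {\frac{7}{2}}. Verdict: terminating - the sum ends at index 8 because -8 is a negative integer; exact evaluation follows. Hence: -\frac{9058008528993}{9488908564408}.

The tell: t_0 = \frac{9}{8} here, and the running product (prefactor 9/8) telescopes to a rising factorial.
Step ratio: r(k) = -1 * (k-8) (k-\frac{3}{7}) / [(k+\frac{7}{2}) (k+1)] - poly over poly, x = -1 from leading terms; C = \frac{9}{8} at k = 0.


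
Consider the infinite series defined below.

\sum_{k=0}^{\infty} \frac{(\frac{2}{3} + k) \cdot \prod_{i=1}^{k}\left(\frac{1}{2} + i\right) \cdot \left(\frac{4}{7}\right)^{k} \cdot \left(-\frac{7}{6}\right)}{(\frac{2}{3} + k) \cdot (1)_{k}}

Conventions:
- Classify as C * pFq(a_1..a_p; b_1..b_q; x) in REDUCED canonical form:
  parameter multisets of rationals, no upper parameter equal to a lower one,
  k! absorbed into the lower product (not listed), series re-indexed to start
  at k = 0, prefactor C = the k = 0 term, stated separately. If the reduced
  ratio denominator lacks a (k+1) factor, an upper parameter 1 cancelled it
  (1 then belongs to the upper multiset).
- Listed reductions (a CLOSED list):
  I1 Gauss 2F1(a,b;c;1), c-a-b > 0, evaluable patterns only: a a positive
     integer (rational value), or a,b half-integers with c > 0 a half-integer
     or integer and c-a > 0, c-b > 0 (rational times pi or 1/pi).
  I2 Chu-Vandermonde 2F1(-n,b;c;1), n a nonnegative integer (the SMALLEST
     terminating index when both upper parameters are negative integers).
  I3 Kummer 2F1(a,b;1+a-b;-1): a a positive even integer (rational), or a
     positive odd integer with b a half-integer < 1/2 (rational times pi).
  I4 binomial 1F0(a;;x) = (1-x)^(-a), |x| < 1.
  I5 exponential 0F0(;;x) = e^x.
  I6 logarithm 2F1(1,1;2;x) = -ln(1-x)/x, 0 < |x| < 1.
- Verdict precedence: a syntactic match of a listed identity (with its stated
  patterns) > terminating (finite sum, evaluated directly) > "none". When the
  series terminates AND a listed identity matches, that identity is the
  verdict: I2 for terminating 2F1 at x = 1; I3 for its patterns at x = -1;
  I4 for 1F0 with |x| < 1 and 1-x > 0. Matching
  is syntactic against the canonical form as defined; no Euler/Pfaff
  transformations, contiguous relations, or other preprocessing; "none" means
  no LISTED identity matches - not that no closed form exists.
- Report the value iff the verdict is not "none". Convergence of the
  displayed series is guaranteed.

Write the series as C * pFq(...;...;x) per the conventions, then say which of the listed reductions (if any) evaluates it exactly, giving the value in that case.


At argument \frac{4}{7}: a 1F0 with upper {\frac{3}{2}}, lower {-}, scaled by C = -\frac{7}{6}. Verdict (x = \frac{4}{7}): the binomial series (I4) applies (the 1F0 binomial series: exponent -3/2, x = \frac{4}{7}). Its exact value is \left(-\frac{7}{6}\right) \cdot \left(\frac{3}{7}\right)^{-\frac{3}{2}}.

First insight: with t_0 = -\frac{7}{6}, the running product (C = -7/6, x = 4/7) telescopes to a rising factorial.
Consecutive-term ratio: r(k) = \frac{4}{7} * (k+\frac{3}{2}) / [(k+1)] - rational in k, leading ratio \frac{4}{7}; with t_0 = -\frac{7}{6}, classification follows.


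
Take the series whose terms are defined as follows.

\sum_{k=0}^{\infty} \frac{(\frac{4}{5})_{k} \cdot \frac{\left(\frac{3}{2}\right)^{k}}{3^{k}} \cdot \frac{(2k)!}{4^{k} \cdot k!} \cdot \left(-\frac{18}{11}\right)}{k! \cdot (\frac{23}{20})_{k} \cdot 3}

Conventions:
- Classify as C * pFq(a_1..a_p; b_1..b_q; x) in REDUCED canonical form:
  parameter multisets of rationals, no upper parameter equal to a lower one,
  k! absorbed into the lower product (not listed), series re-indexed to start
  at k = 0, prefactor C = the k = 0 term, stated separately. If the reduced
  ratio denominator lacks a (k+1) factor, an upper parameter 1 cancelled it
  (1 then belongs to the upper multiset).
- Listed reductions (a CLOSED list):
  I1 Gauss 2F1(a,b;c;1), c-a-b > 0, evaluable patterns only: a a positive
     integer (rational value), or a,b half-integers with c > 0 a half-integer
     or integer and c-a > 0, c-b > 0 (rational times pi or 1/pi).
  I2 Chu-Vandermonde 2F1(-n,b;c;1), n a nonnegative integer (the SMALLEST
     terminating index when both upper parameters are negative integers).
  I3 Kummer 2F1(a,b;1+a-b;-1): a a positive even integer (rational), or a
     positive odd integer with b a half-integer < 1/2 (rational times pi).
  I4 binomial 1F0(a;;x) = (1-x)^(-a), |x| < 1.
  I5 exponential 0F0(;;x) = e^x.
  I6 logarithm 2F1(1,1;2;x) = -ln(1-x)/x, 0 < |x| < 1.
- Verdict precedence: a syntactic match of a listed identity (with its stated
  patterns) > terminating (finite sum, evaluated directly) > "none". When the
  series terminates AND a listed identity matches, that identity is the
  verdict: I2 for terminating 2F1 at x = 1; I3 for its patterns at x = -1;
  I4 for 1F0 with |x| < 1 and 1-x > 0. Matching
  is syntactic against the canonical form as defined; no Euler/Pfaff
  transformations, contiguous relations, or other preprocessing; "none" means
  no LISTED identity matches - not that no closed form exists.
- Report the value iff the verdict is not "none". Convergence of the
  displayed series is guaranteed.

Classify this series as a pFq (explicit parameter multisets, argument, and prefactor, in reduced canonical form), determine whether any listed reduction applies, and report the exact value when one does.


The series (x = \frac{1}{2}) is 2F1: upper {\frac{1}{2}, \frac{4}{5}}, lower {\frac{23}{20}}, prefactor -\frac{6}{11}. Verdict: none. No listed pattern accepts 2F1(\frac{1}{2}, \frac{4}{5}; \frac{23}{20}; \frac{1}{2}).

Key observation: t_0 being -\frac{6}{11}, the constant factors (prefactor -6/11) combine into one prefactor.
Consecutive-term ratio: r(k) = \frac{1}{2} * (k+\frac{1}{2}) (k+\frac{4}{5}) / [(k+\frac{23}{20}) (k+1)] - poly over poly, x = \frac{1}{2} from leading terms; C = -\frac{6}{11} at k = 0.


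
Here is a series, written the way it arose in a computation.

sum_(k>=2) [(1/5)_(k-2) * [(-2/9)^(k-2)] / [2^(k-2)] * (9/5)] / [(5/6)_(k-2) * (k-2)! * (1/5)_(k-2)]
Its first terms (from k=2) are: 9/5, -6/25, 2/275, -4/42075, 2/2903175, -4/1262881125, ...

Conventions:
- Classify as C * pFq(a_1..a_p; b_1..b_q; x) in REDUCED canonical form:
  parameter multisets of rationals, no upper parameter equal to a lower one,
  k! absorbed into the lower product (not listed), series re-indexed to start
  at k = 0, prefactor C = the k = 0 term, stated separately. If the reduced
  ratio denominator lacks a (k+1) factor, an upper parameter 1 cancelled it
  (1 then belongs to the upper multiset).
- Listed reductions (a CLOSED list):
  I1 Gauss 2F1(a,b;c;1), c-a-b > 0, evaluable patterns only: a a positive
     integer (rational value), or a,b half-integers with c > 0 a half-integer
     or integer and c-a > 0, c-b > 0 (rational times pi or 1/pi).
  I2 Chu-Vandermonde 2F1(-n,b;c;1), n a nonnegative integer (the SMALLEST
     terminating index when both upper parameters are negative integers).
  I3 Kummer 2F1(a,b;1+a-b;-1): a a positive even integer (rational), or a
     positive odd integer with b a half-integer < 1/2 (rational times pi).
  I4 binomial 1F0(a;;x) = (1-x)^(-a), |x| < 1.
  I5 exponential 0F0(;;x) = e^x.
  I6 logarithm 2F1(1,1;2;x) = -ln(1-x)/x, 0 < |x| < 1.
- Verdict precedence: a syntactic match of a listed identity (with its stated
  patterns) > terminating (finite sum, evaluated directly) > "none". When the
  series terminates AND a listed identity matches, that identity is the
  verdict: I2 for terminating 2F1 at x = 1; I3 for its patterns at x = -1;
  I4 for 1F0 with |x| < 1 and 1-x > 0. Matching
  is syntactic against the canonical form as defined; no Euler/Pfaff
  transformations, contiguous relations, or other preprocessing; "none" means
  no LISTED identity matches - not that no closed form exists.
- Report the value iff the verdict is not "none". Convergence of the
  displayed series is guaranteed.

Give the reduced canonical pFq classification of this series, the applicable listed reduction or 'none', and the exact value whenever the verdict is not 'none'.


This is 9/5 * 0F1(-; 5/6; -1/9) in reduced canonical form. Verdict: none - at argument -1/9 the multisets {-} ; {5/6} match no listed identity.

Key observation: from the first term 9/5: the two k-th powers (C = 9/5) combine into one argument.
Adjacent-term ratio: r(k) = (-1/9) * 1 / [(k+5/6) (k+1)] - poly over poly, x = (-1/9) from leading terms; C = 9/5 at k = 0.


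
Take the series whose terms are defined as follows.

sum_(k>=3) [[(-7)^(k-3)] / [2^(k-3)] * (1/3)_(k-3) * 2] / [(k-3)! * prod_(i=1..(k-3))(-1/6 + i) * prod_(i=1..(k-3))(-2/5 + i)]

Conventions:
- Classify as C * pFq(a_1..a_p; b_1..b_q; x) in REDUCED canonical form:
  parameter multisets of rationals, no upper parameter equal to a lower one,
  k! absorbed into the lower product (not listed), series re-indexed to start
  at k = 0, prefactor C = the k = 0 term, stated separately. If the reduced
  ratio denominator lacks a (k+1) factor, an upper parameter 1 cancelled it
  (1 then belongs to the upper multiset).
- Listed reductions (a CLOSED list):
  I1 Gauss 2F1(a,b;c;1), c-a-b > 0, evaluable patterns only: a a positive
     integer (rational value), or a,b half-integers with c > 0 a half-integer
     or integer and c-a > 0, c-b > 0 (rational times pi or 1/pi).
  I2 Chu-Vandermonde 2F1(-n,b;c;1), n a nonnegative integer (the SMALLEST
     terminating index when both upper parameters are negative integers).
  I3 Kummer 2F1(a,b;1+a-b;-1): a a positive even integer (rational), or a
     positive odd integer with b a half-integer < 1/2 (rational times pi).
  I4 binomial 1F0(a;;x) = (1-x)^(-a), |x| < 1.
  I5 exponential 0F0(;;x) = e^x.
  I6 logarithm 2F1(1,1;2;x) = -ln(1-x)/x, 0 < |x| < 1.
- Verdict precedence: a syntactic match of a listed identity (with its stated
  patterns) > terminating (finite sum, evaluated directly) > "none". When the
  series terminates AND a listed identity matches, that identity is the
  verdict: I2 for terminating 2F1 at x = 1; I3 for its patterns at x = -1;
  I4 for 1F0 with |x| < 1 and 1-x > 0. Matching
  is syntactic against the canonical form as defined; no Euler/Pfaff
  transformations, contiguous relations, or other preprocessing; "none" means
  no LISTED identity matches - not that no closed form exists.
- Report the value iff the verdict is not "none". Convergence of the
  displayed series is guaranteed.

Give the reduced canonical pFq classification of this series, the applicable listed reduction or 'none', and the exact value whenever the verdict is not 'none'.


The series (x = -7/2) is 1F2: upper {1/3}, lower {3/5, 5/6}, prefactor 2. Verdict: none - this 1F2 at x = -7/2 matches no listed pattern, and upper {1/3} holds no stopper.

The tell: t_0 = 2 here, and the lower running product (prefactor 2) is a rising factorial.
Adjacent-term ratio: r(k) = (-7/2) * (k+1/3) / [(k+3/5) (k+5/6) (k+1)] ; factor over Q: parameters, x = (-7/2), and C = 2.


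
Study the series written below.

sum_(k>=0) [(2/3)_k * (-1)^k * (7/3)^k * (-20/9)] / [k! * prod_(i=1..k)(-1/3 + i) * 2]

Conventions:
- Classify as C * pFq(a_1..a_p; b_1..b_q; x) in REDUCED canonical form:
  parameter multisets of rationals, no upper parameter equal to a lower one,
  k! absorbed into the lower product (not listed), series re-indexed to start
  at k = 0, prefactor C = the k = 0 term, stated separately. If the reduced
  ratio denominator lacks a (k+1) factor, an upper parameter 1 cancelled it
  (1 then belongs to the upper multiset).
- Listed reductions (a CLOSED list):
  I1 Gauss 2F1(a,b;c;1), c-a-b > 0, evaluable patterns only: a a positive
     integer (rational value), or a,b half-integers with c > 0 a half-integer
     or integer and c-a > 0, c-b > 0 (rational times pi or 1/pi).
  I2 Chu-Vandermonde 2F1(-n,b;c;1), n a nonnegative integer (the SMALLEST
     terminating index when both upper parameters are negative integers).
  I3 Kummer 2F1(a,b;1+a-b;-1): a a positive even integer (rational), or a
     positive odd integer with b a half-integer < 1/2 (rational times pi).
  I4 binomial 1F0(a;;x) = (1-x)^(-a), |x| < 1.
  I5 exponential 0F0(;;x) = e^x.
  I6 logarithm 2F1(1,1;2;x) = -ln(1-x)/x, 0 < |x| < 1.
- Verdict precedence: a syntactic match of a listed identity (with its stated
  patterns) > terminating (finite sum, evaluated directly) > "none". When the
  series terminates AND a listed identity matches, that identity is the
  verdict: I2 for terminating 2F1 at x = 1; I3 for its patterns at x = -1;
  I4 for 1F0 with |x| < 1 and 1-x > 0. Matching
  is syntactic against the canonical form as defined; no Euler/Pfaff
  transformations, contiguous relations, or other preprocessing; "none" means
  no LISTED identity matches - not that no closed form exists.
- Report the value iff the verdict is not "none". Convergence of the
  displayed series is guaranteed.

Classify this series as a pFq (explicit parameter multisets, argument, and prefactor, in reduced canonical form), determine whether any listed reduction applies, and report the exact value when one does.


This is -10/9 * 0F0(-; -; -7/3) in reduced canonical form. Verdict: the exponential series (I5) matches (the 0F0 exponential series at x = -7/3). Sum: (-10/9) * e^(-7/3).

First insight: t_0 being -10/9, the (-1)^k factor (prefactor -10/9) folds into the argument's sign.
Adjacent-term ratio: r(k) = (-7/3) * 1 / [(k+1)] - rational; roots negated = parameters, x = (-7/3), C = -10/9.
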